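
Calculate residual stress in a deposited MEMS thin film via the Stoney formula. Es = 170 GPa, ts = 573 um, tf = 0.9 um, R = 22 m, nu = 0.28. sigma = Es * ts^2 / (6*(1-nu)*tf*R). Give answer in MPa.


Step 1: Compute numerator: Es * ts^2 = 170 * 573^2 = 55815930 (GPa*um^2)
Step 2: Compute denominator (R in um): 6*(1-nu)*tf*R = 6*0.72*0.9*22e6 = 85536000.0 (um^2)
Step 3: sigma (GPa) = 55815930 / 85536000.0 = 6.52543e-01 GPa
Step 4: Convert to MPa (x1000): sigma = 652.5 MPa


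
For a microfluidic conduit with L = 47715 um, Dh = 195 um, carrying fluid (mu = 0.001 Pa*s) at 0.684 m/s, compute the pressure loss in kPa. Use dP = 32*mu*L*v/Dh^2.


Step 1: Convert to SI: L = 47715e-6 m, Dh = 195e-6 m
Step 2: dP = 32 * 0.001 * 47715e-6 * 0.684 / (195e-6)^2
Step 3: dP = 27465.77 Pa
Step 4: Convert to kPa: dP = 27.47 kPa


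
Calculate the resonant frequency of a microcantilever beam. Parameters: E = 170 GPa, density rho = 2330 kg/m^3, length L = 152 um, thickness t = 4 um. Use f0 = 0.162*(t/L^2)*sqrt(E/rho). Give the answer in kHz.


Step 1: Convert units to SI.
t_SI = 4e-6 m, L_SI = 152e-6 m
Step 2: Calculate sqrt(E/rho).
sqrt(170e9 / 2330) = 8541.74 m/s
Step 3: Compute f0.
f0 = 0.162 * 4e-6 / (152e-6)^2 * 8541.74 = 239571.0 Hz = 239.57 kHz


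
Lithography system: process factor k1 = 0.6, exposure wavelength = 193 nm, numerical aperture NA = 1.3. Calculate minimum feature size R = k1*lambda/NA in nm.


Step 1: Identify values: k1 = 0.6, lambda = 193 nm, NA = 1.3
Step 2: R = k1 * lambda / NA
R = 0.6 * 193 / 1.3
R = 89.1 nm


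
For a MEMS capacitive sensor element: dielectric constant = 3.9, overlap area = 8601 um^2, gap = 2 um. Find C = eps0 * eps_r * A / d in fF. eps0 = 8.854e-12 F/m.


Step 1: Convert area to m^2: A = 8601e-12 m^2
Step 2: Convert gap to m: d = 2e-6 m
Step 3: C = eps0 * eps_r * A / d
C = 8.854e-12 * 3.9 * 8601e-12 / 2e-6
Step 4: Convert to fF (multiply by 1e15).
C = 148.5 fF


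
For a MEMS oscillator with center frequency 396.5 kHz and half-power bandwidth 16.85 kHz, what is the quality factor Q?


Step 1: Q = f0 / bandwidth
Step 2: Q = 396.5 / 16.85
Q = 23.5


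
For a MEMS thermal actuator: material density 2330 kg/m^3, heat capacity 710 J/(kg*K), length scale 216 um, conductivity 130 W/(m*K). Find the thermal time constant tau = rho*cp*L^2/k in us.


Step 1: Convert L to m: L = 216e-6 m
Step 2: L^2 = (216e-6)^2 = 4.6656e-08 m^2
Step 3: tau = 2330 * 710 * 4.6656e-08 / 130 = 5.9371554e-04 s
Step 4: Convert to microseconds (multiply by 1e6).
tau = 593.716 us


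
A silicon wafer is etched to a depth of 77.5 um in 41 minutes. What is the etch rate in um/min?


Step 1: Etch rate = depth / time
Step 2: rate = 77.5 / 41
rate = 1.89 um/min


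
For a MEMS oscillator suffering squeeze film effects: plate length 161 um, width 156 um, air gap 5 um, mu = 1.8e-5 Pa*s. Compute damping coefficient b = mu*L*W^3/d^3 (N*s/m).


Step 1: Convert to SI.
L = 161e-6 m, W = 156e-6 m, d = 5e-6 m
Step 2: W^3 = (156e-6)^3 = 3.80e-12 m^3
Step 3: d^3 = (5e-6)^3 = 1.25e-16 m^3
Step 4: b = 1.8e-5 * 161e-6 * 3.80e-12 / 1.25e-16
b = 8.80e-05 N*s/m


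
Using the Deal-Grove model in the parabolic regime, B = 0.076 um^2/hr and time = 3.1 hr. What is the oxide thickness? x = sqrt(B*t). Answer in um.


Step 1: Compute B*t = 0.076 * 3.1 = 0.2356
Step 2: x = sqrt(0.2356)
x = 0.485 um


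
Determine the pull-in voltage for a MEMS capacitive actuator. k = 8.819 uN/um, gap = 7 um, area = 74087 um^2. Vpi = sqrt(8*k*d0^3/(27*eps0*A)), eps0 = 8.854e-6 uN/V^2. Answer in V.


Step 1: Compute numerator: 8 * k * d0^3 = 8 * 8.819 * 7^3 = 24199.336
Step 2: Compute denominator: 27 * eps0 * A = 27 * 8.854e-6 * 74087 = 17.71109
Step 3: Vpi = sqrt(24199.336 / 17.71109)
Vpi = 36.96 V


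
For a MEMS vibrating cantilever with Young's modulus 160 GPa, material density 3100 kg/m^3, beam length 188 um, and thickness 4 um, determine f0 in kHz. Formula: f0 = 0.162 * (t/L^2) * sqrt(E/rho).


Step 1: Convert units to SI.
t_SI = 4e-6 m, L_SI = 188e-6 m
Step 2: Calculate sqrt(E/rho).
sqrt(160e9 / 3100) = 7184.21 m/s
Step 3: Compute f0.
f0 = 0.162 * 4e-6 / (188e-6)^2 * 7184.21 = 131715.9 Hz = 131.72 kHz


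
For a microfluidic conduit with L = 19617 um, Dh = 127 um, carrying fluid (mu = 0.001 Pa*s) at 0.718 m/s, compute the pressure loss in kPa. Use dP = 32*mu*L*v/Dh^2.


Step 1: Convert to SI: L = 19617e-6 m, Dh = 127e-6 m
Step 2: dP = 32 * 0.001 * 19617e-6 * 0.718 / (127e-6)^2
Step 3: dP = 27944.71 Pa
Step 4: Convert to kPa: dP = 27.94 kPa


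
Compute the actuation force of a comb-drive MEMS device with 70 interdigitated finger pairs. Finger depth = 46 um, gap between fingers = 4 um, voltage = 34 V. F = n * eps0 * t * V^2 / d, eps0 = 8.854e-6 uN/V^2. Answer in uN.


Step 1: Parameters: n=70, eps0=8.854e-6 uN/V^2, t=46 um, V=34 V, d=4 um
Step 2: V^2 = 1156
Step 3: F = 70 * 8.854e-6 * 46 * 1156 / 4
F = 8.239 uN


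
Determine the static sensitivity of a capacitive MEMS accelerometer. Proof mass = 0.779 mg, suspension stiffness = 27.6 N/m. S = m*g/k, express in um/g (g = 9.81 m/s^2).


Step 1: Convert mass: m = 0.779 mg = 7.79e-07 kg
Step 2: S = m * g / k = 7.79e-07 * 9.81 / 27.6
Step 3: S = 2.77e-07 m/g
Step 4: Convert to um/g: S = 0.277 um/g


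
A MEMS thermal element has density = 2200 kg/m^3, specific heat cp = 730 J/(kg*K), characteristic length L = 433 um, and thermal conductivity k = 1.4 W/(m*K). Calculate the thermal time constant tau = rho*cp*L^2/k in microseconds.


Step 1: Convert L to m: L = 433e-6 m
Step 2: L^2 = (433e-6)^2 = 1.87489e-07 m^2
Step 3: tau = 2200 * 730 * 1.87489e-07 / 1.4 = 2.1507666714e-01 s
Step 4: Convert to microseconds (multiply by 1e6).
tau = 215076.667 us


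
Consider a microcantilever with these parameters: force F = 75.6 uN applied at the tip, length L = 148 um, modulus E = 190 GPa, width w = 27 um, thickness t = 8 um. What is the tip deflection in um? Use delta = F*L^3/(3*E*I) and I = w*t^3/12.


Step 1: Calculate the second moment of area.
I = w * t^3 / 12 = 27 * 8^3 / 12 = 1152.0 um^4
Step 2: Convert E to consistent units (1 GPa = 1000 uN/um^2).
E = 190 GPa = 190000 uN/um^2
Step 3: Calculate tip deflection.
delta = F * L^3 / (3 * E * I)
delta = 75.6 * 148^3 / (3 * 190000 * 1152.0)
delta = 0.3732 um


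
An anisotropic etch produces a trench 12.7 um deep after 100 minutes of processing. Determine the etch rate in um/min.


Step 1: Etch rate = depth / time
Step 2: rate = 12.7 / 100
rate = 0.127 um/min


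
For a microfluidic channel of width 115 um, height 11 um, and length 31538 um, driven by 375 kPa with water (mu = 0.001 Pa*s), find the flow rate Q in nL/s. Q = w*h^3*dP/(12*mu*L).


Step 1: Convert all dimensions to SI (meters).
w = 115e-6 m, h = 11e-6 m, L = 31538e-6 m, dP = 375e3 Pa
Step 2: Q = w * h^3 * dP / (12 * mu * L)
Q = 115e-6 * (11e-6)^3 * 375e3 / (12 * 0.001 * 31538e-6) = 1.5166723e-10 m^3/s
Step 3: Convert Q from m^3/s to nL/s (1 m^3 = 1e12 nL, so multiply by 1e12).
Q = 151.667 nL/s


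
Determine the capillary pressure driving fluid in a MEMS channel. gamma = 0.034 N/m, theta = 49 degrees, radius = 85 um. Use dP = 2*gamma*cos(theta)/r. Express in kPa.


Step 1: cos(49 deg) = 0.6561
Step 2: Convert r to m: r = 85e-6 m
Step 3: dP = 2 * 0.034 * 0.6561 / 85e-6 = 524.9 Pa
Step 4: Convert Pa to kPa (divide by 1000).
dP = 0.52 kPa


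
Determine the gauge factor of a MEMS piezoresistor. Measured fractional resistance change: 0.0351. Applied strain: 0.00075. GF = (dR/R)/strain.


Step 1: Identify values.
dR/R = 0.0351, strain = 0.00075
Step 2: GF = (dR/R) / strain = 0.0351 / 0.00075
GF = 46.8


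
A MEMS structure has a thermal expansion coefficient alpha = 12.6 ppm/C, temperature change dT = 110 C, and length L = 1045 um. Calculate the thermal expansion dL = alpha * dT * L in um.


Step 1: Convert CTE: alpha = 12.6 ppm/C = 12.6e-6 /C
Step 2: dL = 12.6e-6 * 110 * 1045
dL = 1.4484 um


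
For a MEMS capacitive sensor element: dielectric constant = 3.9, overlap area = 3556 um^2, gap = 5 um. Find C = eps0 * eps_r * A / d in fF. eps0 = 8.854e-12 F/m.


Step 1: Convert area to m^2: A = 3556e-12 m^2
Step 2: Convert gap to m: d = 5e-6 m
Step 3: C = eps0 * eps_r * A / d
C = 8.854e-12 * 3.9 * 3556e-12 / 5e-6
Step 4: Convert to fF (multiply by 1e15).
C = 24.56 fF


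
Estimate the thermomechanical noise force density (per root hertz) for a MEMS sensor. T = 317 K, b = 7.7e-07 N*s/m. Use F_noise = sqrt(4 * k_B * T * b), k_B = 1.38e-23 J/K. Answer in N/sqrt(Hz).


Step 1: Compute 4 * k_B * T * b
= 4 * 1.38e-23 * 317 * 7.7e-07
= 1.3474e-26 N^2/Hz
Step 2: F_noise = sqrt(1.3474e-26)
F_noise = 1.16e-13 N/sqrt(Hz)


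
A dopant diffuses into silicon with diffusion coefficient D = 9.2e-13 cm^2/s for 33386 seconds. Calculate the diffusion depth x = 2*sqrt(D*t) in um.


Step 1: Compute D*t = 9.2e-13 * 33386 = 3.071512e-08 cm^2
Step 2: sqrt(D*t) = 1.75257e-04 cm
Step 3: x = 2 * 1.75257e-04 cm = 3.50514e-04 cm
Step 4: Convert to um (1 cm = 1e4 um): x = 3.505 um


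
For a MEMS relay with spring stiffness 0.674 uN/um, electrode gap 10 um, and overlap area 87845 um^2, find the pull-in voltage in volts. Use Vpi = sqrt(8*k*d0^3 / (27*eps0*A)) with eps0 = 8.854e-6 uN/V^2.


Step 1: Compute numerator: 8 * k * d0^3 = 8 * 0.674 * 10^3 = 5392.0
Step 2: Compute denominator: 27 * eps0 * A = 27 * 8.854e-6 * 87845 = 21.00005
Step 3: Vpi = sqrt(5392.0 / 21.00005)
Vpi = 16.02 V


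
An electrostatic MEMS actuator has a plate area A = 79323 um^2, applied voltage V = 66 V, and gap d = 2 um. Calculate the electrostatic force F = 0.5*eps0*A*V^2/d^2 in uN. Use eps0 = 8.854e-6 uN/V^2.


Step 1: Identify parameters.
eps0 = 8.854e-6 uN/V^2, A = 79323 um^2, V = 66 V, d = 2 um
Step 2: Compute V^2 = 66^2 = 4356
Step 3: Compute d^2 = 2^2 = 4
Step 4: F = 0.5 * 8.854e-6 * 79323 * 4356 / 4
F = 382.416 uN


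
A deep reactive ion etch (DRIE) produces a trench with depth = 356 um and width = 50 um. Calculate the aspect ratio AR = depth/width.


Step 1: AR = depth / width
Step 2: AR = 356 / 50
AR = 7.1


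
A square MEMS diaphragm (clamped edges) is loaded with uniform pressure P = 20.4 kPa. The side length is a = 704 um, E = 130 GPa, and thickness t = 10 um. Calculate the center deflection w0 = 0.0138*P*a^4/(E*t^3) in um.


Step 1: Convert pressure to compatible units (E is in GPa, so P in GPa).
P = 20.4 kPa = 20.4e-6 GPa
Step 2: Compute numerator: 0.0138 * P * a^4.
a^4 = 704^4 = 245635219456
numerator = 0.0138 * 20.4e-6 * 245635219456 = 6.91512e+04
Step 3: Compute denominator: E * t^3 = 130 * 10^3 = 130000
Step 4: w0 = numerator / denominator = 6.91512e+04 / 130000 = 0.5319 um


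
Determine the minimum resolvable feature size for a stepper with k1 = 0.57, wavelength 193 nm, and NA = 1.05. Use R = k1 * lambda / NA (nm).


Step 1: Identify values: k1 = 0.57, lambda = 193 nm, NA = 1.05
Step 2: R = k1 * lambda / NA
R = 0.57 * 193 / 1.05
R = 104.8 nm


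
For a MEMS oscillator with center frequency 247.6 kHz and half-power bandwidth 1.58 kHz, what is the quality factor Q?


Step 1: Q = f0 / bandwidth
Step 2: Q = 247.6 / 1.58
Q = 156.7


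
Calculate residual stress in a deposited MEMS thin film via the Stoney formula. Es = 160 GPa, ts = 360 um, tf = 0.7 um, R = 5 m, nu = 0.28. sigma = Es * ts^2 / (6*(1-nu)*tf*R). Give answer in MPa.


Step 1: Compute numerator: Es * ts^2 = 160 * 360^2 = 20736000 (GPa*um^2)
Step 2: Compute denominator (R in um): 6*(1-nu)*tf*R = 6*0.72*0.7*5e6 = 15120000.0 (um^2)
Step 3: sigma (GPa) = 20736000 / 15120000.0 = 1.371429e+00 GPa
Step 4: Convert to MPa (x1000): sigma = 1371.4 MPa


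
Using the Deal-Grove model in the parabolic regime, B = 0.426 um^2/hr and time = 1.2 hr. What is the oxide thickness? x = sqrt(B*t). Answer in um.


Step 1: Compute B*t = 0.426 * 1.2 = 0.5112
Step 2: x = sqrt(0.5112)
x = 0.715 um


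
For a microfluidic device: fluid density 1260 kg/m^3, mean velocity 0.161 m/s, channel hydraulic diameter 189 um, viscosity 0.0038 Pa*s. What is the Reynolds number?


Step 1: Convert Dh to meters: Dh = 189e-6 m
Step 2: Re = rho * v * Dh / mu
Re = 1260 * 0.161 * 189e-6 / 0.0038
Re = 10.09


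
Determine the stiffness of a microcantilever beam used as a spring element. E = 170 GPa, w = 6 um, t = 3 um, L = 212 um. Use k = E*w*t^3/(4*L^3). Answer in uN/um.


Step 1: Convert E to consistent units (1 GPa = 1000 uN/um^2).
E = 170 GPa = 170000 uN/um^2
Step 2: Compute t^3 = 3^3 = 27
Step 3: Compute L^3 = 212^3 = 9528128
Step 4: k = 170000 * 6 * 27 / (4 * 9528128)
k = 0.7226 uN/um


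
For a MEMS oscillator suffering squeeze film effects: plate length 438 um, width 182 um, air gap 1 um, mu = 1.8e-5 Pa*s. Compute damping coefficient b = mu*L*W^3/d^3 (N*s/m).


Step 1: Convert to SI.
L = 438e-6 m, W = 182e-6 m, d = 1e-6 m
Step 2: W^3 = (182e-6)^3 = 6.03e-12 m^3
Step 3: d^3 = (1e-6)^3 = 1.00e-18 m^3
Step 4: b = 1.8e-5 * 438e-6 * 6.03e-12 / 1.00e-18
b = 4.75e-02 N*s/m


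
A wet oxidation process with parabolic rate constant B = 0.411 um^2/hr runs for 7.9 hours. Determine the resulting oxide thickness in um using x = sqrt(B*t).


Step 1: Compute B*t = 0.411 * 7.9 = 3.2469
Step 2: x = sqrt(3.2469)
x = 1.802 um


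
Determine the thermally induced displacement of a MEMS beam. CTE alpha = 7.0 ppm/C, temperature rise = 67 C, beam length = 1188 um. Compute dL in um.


Step 1: Convert CTE: alpha = 7.0 ppm/C = 7.0e-6 /C
Step 2: dL = 7.0e-6 * 67 * 1188
dL = 0.5572 um


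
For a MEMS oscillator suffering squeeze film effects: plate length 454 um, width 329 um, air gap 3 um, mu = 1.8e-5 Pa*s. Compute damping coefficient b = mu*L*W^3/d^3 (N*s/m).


Step 1: Convert to SI.
L = 454e-6 m, W = 329e-6 m, d = 3e-6 m
Step 2: W^3 = (329e-6)^3 = 3.56e-11 m^3
Step 3: d^3 = (3e-6)^3 = 2.70e-17 m^3
Step 4: b = 1.8e-5 * 454e-6 * 3.56e-11 / 2.70e-17
b = 1.08e-02 N*s/m


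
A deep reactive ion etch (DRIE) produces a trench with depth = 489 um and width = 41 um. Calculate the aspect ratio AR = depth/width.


Step 1: AR = depth / width
Step 2: AR = 489 / 41
AR = 11.9


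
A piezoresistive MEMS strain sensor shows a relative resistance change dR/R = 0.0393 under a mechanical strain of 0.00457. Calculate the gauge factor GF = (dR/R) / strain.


Step 1: Identify values.
dR/R = 0.0393, strain = 0.00457
Step 2: GF = (dR/R) / strain = 0.0393 / 0.00457
GF = 8.6


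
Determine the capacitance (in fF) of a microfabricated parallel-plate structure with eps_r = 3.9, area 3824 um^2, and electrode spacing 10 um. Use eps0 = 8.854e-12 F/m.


Step 1: Convert area to m^2: A = 3824e-12 m^2
Step 2: Convert gap to m: d = 10e-6 m
Step 3: C = eps0 * eps_r * A / d
C = 8.854e-12 * 3.9 * 3824e-12 / 10e-6
Step 4: Convert to fF (multiply by 1e15).
C = 13.2 fF


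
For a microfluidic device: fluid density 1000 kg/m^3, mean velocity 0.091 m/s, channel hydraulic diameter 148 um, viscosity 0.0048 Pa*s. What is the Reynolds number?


Step 1: Convert Dh to meters: Dh = 148e-6 m
Step 2: Re = rho * v * Dh / mu
Re = 1000 * 0.091 * 148e-6 / 0.0048
Re = 2.806


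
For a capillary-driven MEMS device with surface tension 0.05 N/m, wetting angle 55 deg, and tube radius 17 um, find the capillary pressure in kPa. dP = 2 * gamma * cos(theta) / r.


Step 1: cos(55 deg) = 0.5736
Step 2: Convert r to m: r = 17e-6 m
Step 3: dP = 2 * 0.05 * 0.5736 / 17e-6 = 3374.1 Pa
Step 4: Convert Pa to kPa (divide by 1000).
dP = 3.37 kPa


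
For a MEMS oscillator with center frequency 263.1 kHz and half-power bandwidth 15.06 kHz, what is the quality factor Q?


Step 1: Q = f0 / bandwidth
Step 2: Q = 263.1 / 15.06
Q = 17.5


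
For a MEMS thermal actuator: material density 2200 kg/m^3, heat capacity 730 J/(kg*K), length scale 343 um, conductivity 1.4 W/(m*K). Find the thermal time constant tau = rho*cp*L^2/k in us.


Step 1: Convert L to m: L = 343e-6 m
Step 2: L^2 = (343e-6)^2 = 1.17649e-07 m^2
Step 3: tau = 2200 * 730 * 1.17649e-07 / 1.4 = 1.3496021e-01 s
Step 4: Convert to microseconds (multiply by 1e6).
tau = 134960.21 us


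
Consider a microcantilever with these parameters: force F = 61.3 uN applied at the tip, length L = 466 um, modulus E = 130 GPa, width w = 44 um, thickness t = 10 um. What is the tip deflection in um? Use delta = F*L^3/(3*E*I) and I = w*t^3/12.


Step 1: Calculate the second moment of area.
I = w * t^3 / 12 = 44 * 10^3 / 12 = 3666.6667 um^4
Step 2: Convert E to consistent units (1 GPa = 1000 uN/um^2).
E = 130 GPa = 130000 uN/um^2
Step 3: Calculate tip deflection.
delta = F * L^3 / (3 * E * I)
delta = 61.3 * 466^3 / (3 * 130000 * 3666.6667)
delta = 4.3379 um


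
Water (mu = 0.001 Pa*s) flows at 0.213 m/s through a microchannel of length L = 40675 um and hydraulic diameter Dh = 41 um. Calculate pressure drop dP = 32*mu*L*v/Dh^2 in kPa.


Step 1: Convert to SI: L = 40675e-6 m, Dh = 41e-6 m
Step 2: dP = 32 * 0.001 * 40675e-6 * 0.213 / (41e-6)^2
Step 3: dP = 164926.12 Pa
Step 4: Convert to kPa: dP = 164.93 kPa


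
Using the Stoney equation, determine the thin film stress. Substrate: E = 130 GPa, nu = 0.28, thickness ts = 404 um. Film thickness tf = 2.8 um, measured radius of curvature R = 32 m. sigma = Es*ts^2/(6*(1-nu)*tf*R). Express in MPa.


Step 1: Compute numerator: Es * ts^2 = 130 * 404^2 = 21218080 (GPa*um^2)
Step 2: Compute denominator (R in um): 6*(1-nu)*tf*R = 6*0.72*2.8*32e6 = 387072000.0 (um^2)
Step 3: sigma (GPa) = 21218080 / 387072000.0 = 5.4817e-02 GPa
Step 4: Convert to MPa (x1000): sigma = 54.8 MPa


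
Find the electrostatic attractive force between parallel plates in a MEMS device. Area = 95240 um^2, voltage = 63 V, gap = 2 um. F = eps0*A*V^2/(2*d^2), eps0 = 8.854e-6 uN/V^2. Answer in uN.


Step 1: Identify parameters.
eps0 = 8.854e-6 uN/V^2, A = 95240 um^2, V = 63 V, d = 2 um
Step 2: Compute V^2 = 63^2 = 3969
Step 3: Compute d^2 = 2^2 = 4
Step 4: F = 0.5 * 8.854e-6 * 95240 * 3969 / 4
F = 418.36 uN


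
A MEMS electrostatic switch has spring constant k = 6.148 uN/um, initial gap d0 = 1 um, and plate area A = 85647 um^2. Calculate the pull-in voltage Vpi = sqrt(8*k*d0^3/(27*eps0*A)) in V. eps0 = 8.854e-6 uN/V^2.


Step 1: Compute numerator: 8 * k * d0^3 = 8 * 6.148 * 1^3 = 49.184
Step 2: Compute denominator: 27 * eps0 * A = 27 * 8.854e-6 * 85647 = 20.474601
Step 3: Vpi = sqrt(49.184 / 20.474601)
Vpi = 1.55 V


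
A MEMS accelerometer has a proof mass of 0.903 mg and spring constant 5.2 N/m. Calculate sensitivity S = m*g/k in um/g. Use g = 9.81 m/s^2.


Step 1: Convert mass: m = 0.903 mg = 9.03e-07 kg
Step 2: S = m * g / k = 9.03e-07 * 9.81 / 5.2
Step 3: S = 1.70e-06 m/g
Step 4: Convert to um/g: S = 1.704 um/g


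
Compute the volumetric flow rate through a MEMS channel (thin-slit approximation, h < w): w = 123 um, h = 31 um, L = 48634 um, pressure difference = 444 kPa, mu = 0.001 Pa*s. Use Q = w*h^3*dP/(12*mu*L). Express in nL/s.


Step 1: Convert all dimensions to SI (meters).
w = 123e-6 m, h = 31e-6 m, L = 48634e-6 m, dP = 444e3 Pa
Step 2: Q = w * h^3 * dP / (12 * mu * L)
Q = 123e-6 * (31e-6)^3 * 444e3 / (12 * 0.001 * 48634e-6) = 2.78773782e-09 m^3/s
Step 3: Convert Q from m^3/s to nL/s (1 m^3 = 1e12 nL, so multiply by 1e12).
Q = 2787.738 nL/s


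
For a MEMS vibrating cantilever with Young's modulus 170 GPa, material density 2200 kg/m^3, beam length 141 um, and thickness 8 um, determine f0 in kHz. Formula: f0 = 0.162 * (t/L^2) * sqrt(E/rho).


Step 1: Convert units to SI.
t_SI = 8e-6 m, L_SI = 141e-6 m
Step 2: Calculate sqrt(E/rho).
sqrt(170e9 / 2200) = 8790.49 m/s
Step 3: Compute f0.
f0 = 0.162 * 8e-6 / (141e-6)^2 * 8790.49 = 573033.3 Hz = 573.03 kHz


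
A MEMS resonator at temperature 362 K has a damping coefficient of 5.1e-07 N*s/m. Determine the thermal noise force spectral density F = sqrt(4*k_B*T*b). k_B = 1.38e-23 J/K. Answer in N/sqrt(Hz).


Step 1: Compute 4 * k_B * T * b
= 4 * 1.38e-23 * 362 * 5.1e-07
= 1.0191e-26 N^2/Hz
Step 2: F_noise = sqrt(1.0191e-26)
F_noise = 1.01e-13 N/sqrt(Hz)


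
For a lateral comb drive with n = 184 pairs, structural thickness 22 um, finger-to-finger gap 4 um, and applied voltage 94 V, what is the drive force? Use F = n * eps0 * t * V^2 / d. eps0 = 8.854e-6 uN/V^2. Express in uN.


Step 1: Parameters: n=184, eps0=8.854e-6 uN/V^2, t=22 um, V=94 V, d=4 um
Step 2: V^2 = 8836
Step 3: F = 184 * 8.854e-6 * 22 * 8836 / 4
F = 79.173 uN


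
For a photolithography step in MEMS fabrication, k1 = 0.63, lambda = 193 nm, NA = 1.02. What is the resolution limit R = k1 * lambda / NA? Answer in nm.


Step 1: Identify values: k1 = 0.63, lambda = 193 nm, NA = 1.02
Step 2: R = k1 * lambda / NA
R = 0.63 * 193 / 1.02
R = 119.2 nm


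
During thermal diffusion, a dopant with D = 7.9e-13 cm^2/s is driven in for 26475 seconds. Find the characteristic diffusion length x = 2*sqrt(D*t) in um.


Step 1: Compute D*t = 7.9e-13 * 26475 = 2.091525e-08 cm^2
Step 2: sqrt(D*t) = 1.44621e-04 cm
Step 3: x = 2 * 1.44621e-04 cm = 2.89242e-04 cm
Step 4: Convert to um (1 cm = 1e4 um): x = 2.892 um


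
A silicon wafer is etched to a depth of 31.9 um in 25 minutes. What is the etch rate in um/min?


Step 1: Etch rate = depth / time
Step 2: rate = 31.9 / 25
rate = 1.276 um/min


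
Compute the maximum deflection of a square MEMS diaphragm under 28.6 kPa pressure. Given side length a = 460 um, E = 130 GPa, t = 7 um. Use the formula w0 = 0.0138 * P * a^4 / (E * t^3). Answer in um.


Step 1: Convert pressure to compatible units (E is in GPa, so P in GPa).
P = 28.6 kPa = 28.6e-6 GPa
Step 2: Compute numerator: 0.0138 * P * a^4.
a^4 = 460^4 = 44774560000
numerator = 0.0138 * 28.6e-6 * 44774560000 = 1.76716e+04
Step 3: Compute denominator: E * t^3 = 130 * 7^3 = 44590
Step 4: w0 = numerator / denominator = 1.76716e+04 / 44590 = 0.3963 um


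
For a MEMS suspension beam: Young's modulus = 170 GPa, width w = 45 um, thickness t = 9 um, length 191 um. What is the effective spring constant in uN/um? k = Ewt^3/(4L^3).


Step 1: Convert E to consistent units (1 GPa = 1000 uN/um^2).
E = 170 GPa = 170000 uN/um^2
Step 2: Compute t^3 = 9^3 = 729
Step 3: Compute L^3 = 191^3 = 6967871
Step 4: k = 170000 * 45 * 729 / (4 * 6967871)
k = 200.0916 uN/um


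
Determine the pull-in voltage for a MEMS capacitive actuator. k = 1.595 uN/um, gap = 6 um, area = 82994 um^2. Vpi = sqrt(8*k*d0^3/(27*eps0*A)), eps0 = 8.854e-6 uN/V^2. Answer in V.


Step 1: Compute numerator: 8 * k * d0^3 = 8 * 1.595 * 6^3 = 2756.16
Step 2: Compute denominator: 27 * eps0 * A = 27 * 8.854e-6 * 82994 = 19.84038
Step 3: Vpi = sqrt(2756.16 / 19.84038)
Vpi = 11.79 V


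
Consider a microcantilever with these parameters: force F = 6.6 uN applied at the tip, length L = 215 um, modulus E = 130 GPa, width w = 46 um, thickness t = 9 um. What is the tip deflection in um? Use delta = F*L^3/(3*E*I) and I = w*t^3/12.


Step 1: Calculate the second moment of area.
I = w * t^3 / 12 = 46 * 9^3 / 12 = 2794.5 um^4
Step 2: Convert E to consistent units (1 GPa = 1000 uN/um^2).
E = 130 GPa = 130000 uN/um^2
Step 3: Calculate tip deflection.
delta = F * L^3 / (3 * E * I)
delta = 6.6 * 215^3 / (3 * 130000 * 2794.5)
delta = 0.0602 um


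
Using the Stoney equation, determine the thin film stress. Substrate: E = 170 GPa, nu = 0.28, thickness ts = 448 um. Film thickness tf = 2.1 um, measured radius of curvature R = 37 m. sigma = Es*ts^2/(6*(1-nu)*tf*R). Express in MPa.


Step 1: Compute numerator: Es * ts^2 = 170 * 448^2 = 34119680 (GPa*um^2)
Step 2: Compute denominator (R in um): 6*(1-nu)*tf*R = 6*0.72*2.1*37e6 = 335664000.0 (um^2)
Step 3: sigma (GPa) = 34119680 / 335664000.0 = 1.01648e-01 GPa
Step 4: Convert to MPa (x1000): sigma = 101.6 MPa


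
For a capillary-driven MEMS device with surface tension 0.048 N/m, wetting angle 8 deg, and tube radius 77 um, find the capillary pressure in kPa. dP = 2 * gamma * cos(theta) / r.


Step 1: cos(8 deg) = 0.9903
Step 2: Convert r to m: r = 77e-6 m
Step 3: dP = 2 * 0.048 * 0.9903 / 77e-6 = 1234.7 Pa
Step 4: Convert Pa to kPa (divide by 1000).
dP = 1.23 kPa


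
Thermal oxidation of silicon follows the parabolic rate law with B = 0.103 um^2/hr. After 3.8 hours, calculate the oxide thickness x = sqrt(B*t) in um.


Step 1: Compute B*t = 0.103 * 3.8 = 0.3914
Step 2: x = sqrt(0.3914)
x = 0.626 um


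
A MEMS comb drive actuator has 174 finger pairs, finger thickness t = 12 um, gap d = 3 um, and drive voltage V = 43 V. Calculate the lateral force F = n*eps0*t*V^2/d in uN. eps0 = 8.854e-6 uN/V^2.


Step 1: Parameters: n=174, eps0=8.854e-6 uN/V^2, t=12 um, V=43 V, d=3 um
Step 2: V^2 = 1849
Step 3: F = 174 * 8.854e-6 * 12 * 1849 / 3
F = 11.394 uN


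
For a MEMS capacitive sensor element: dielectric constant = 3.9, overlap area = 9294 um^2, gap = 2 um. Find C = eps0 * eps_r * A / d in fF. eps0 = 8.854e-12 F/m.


Step 1: Convert area to m^2: A = 9294e-12 m^2
Step 2: Convert gap to m: d = 2e-6 m
Step 3: C = eps0 * eps_r * A / d
C = 8.854e-12 * 3.9 * 9294e-12 / 2e-6
Step 4: Convert to fF (multiply by 1e15).
C = 160.46 fF


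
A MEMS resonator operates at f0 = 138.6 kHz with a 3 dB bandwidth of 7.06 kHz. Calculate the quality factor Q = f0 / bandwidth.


Step 1: Q = f0 / bandwidth
Step 2: Q = 138.6 / 7.06
Q = 19.6


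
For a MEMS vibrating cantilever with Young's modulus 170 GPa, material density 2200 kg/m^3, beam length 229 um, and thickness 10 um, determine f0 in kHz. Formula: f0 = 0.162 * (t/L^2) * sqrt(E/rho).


Step 1: Convert units to SI.
t_SI = 10e-6 m, L_SI = 229e-6 m
Step 2: Calculate sqrt(E/rho).
sqrt(170e9 / 2200) = 8790.49 m/s
Step 3: Compute f0.
f0 = 0.162 * 10e-6 / (229e-6)^2 * 8790.49 = 271554.6 Hz = 271.55 kHz


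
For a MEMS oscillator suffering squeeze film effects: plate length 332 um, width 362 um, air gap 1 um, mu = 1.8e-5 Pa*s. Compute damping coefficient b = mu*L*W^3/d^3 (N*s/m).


Step 1: Convert to SI.
L = 332e-6 m, W = 362e-6 m, d = 1e-6 m
Step 2: W^3 = (362e-6)^3 = 4.74e-11 m^3
Step 3: d^3 = (1e-6)^3 = 1.00e-18 m^3
Step 4: b = 1.8e-5 * 332e-6 * 4.74e-11 / 1.00e-18
b = 2.83e-01 N*s/m


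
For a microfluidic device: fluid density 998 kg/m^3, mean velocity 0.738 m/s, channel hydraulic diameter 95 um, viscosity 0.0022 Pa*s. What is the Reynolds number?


Step 1: Convert Dh to meters: Dh = 95e-6 m
Step 2: Re = rho * v * Dh / mu
Re = 998 * 0.738 * 95e-6 / 0.0022
Re = 31.804


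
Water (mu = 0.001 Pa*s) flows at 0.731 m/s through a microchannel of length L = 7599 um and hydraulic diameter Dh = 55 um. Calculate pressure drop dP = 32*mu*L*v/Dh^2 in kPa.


Step 1: Convert to SI: L = 7599e-6 m, Dh = 55e-6 m
Step 2: dP = 32 * 0.001 * 7599e-6 * 0.731 / (55e-6)^2
Step 3: dP = 58762.25 Pa
Step 4: Convert to kPa: dP = 58.76 kPa


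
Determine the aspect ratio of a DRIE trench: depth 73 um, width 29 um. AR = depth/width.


Step 1: AR = depth / width
Step 2: AR = 73 / 29
AR = 2.5


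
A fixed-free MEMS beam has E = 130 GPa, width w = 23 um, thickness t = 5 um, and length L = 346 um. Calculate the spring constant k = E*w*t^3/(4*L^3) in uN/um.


Step 1: Convert E to consistent units (1 GPa = 1000 uN/um^2).
E = 130 GPa = 130000 uN/um^2
Step 2: Compute t^3 = 5^3 = 125
Step 3: Compute L^3 = 346^3 = 41421736
Step 4: k = 130000 * 23 * 125 / (4 * 41421736)
k = 2.2558 uN/um


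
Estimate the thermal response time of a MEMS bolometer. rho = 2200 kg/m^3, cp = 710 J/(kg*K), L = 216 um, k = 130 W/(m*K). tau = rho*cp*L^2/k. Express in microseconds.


Step 1: Convert L to m: L = 216e-6 m
Step 2: L^2 = (216e-6)^2 = 4.6656e-08 m^2
Step 3: tau = 2200 * 710 * 4.6656e-08 / 130 = 5.605898e-04 s
Step 4: Convert to microseconds (multiply by 1e6).
tau = 560.59 us


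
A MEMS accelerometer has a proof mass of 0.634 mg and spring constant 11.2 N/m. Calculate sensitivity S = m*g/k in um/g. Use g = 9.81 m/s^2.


Step 1: Convert mass: m = 0.634 mg = 6.34e-07 kg
Step 2: S = m * g / k = 6.34e-07 * 9.81 / 11.2
Step 3: S = 5.55e-07 m/g
Step 4: Convert to um/g: S = 0.555 um/g


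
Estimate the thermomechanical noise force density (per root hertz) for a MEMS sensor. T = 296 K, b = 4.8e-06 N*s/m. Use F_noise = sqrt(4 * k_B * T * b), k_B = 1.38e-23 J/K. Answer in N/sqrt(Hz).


Step 1: Compute 4 * k_B * T * b
= 4 * 1.38e-23 * 296 * 4.8e-06
= 7.8428e-26 N^2/Hz
Step 2: F_noise = sqrt(7.8428e-26)
F_noise = 2.80e-13 N/sqrt(Hz)


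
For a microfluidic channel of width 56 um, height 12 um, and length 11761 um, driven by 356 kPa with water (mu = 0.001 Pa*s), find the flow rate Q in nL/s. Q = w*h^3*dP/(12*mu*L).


Step 1: Convert all dimensions to SI (meters).
w = 56e-6 m, h = 12e-6 m, L = 11761e-6 m, dP = 356e3 Pa
Step 2: Q = w * h^3 * dP / (12 * mu * L)
Q = 56e-6 * (12e-6)^3 * 356e3 / (12 * 0.001 * 11761e-6) = 2.4409353e-10 m^3/s
Step 3: Convert Q from m^3/s to nL/s (1 m^3 = 1e12 nL, so multiply by 1e12).
Q = 244.094 nL/s


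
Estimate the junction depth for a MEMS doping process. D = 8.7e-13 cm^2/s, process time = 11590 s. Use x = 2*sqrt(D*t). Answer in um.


Step 1: Compute D*t = 8.7e-13 * 11590 = 1.00833e-08 cm^2
Step 2: sqrt(D*t) = 1.00416e-04 cm
Step 3: x = 2 * 1.00416e-04 cm = 2.00832e-04 cm
Step 4: Convert to um (1 cm = 1e4 um): x = 2.008 um


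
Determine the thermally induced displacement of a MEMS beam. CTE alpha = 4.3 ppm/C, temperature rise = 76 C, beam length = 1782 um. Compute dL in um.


Step 1: Convert CTE: alpha = 4.3 ppm/C = 4.3e-6 /C
Step 2: dL = 4.3e-6 * 76 * 1782
dL = 0.5824 um


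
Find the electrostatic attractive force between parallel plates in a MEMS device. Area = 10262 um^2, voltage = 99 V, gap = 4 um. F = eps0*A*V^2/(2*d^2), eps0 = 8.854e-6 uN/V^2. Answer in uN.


Step 1: Identify parameters.
eps0 = 8.854e-6 uN/V^2, A = 10262 um^2, V = 99 V, d = 4 um
Step 2: Compute V^2 = 99^2 = 9801
Step 3: Compute d^2 = 4^2 = 16
Step 4: F = 0.5 * 8.854e-6 * 10262 * 9801 / 16
F = 27.829 uN


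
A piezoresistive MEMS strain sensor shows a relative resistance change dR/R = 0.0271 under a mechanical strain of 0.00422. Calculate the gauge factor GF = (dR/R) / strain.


Step 1: Identify values.
dR/R = 0.0271, strain = 0.00422
Step 2: GF = (dR/R) / strain = 0.0271 / 0.00422
GF = 6.4


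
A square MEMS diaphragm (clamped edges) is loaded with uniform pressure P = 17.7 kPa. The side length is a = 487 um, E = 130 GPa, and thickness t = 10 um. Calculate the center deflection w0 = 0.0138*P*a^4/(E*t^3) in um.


Step 1: Convert pressure to compatible units (E is in GPa, so P in GPa).
P = 17.7 kPa = 17.7e-6 GPa
Step 2: Compute numerator: 0.0138 * P * a^4.
a^4 = 487^4 = 56249134561
numerator = 0.0138 * 17.7e-6 * 56249134561 = 1.37394e+04
Step 3: Compute denominator: E * t^3 = 130 * 10^3 = 130000
Step 4: w0 = numerator / denominator = 1.37394e+04 / 130000 = 0.1057 um


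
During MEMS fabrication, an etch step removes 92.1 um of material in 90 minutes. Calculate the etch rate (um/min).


Step 1: Etch rate = depth / time
Step 2: rate = 92.1 / 90
rate = 1.023 um/min


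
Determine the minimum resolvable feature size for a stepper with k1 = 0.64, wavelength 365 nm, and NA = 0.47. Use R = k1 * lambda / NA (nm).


Step 1: Identify values: k1 = 0.64, lambda = 365 nm, NA = 0.47
Step 2: R = k1 * lambda / NA
R = 0.64 * 365 / 0.47
R = 497.0 nm


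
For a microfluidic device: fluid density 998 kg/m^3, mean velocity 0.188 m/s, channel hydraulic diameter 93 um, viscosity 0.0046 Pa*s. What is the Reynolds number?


Step 1: Convert Dh to meters: Dh = 93e-6 m
Step 2: Re = rho * v * Dh / mu
Re = 998 * 0.188 * 93e-6 / 0.0046
Re = 3.793


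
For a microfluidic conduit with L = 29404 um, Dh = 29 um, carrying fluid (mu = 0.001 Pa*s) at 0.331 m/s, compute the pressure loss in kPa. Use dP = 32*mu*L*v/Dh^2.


Step 1: Convert to SI: L = 29404e-6 m, Dh = 29e-6 m
Step 2: dP = 32 * 0.001 * 29404e-6 * 0.331 / (29e-6)^2
Step 3: dP = 370329.57 Pa
Step 4: Convert to kPa: dP = 370.33 kPa


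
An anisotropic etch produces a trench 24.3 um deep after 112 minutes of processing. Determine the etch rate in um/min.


Step 1: Etch rate = depth / time
Step 2: rate = 24.3 / 112
rate = 0.217 um/min


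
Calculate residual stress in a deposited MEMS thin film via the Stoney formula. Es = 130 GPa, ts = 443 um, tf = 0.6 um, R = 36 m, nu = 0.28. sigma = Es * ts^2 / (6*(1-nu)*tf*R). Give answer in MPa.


Step 1: Compute numerator: Es * ts^2 = 130 * 443^2 = 25512370 (GPa*um^2)
Step 2: Compute denominator (R in um): 6*(1-nu)*tf*R = 6*0.72*0.6*36e6 = 93312000.0 (um^2)
Step 3: sigma (GPa) = 25512370 / 93312000.0 = 2.73409e-01 GPa
Step 4: Convert to MPa (x1000): sigma = 273.4 MPa


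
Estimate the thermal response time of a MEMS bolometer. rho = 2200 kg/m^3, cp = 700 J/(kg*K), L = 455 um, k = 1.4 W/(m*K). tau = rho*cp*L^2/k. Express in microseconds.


Step 1: Convert L to m: L = 455e-6 m
Step 2: L^2 = (455e-6)^2 = 2.07025e-07 m^2
Step 3: tau = 2200 * 700 * 2.07025e-07 / 1.4 = 2.277275e-01 s
Step 4: Convert to microseconds (multiply by 1e6).
tau = 227727.5 us


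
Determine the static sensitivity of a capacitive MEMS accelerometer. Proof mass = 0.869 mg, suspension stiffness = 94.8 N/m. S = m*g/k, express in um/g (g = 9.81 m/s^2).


Step 1: Convert mass: m = 0.869 mg = 8.69e-07 kg
Step 2: S = m * g / k = 8.69e-07 * 9.81 / 94.8
Step 3: S = 8.99e-08 m/g
Step 4: Convert to um/g: S = 0.09 um/g


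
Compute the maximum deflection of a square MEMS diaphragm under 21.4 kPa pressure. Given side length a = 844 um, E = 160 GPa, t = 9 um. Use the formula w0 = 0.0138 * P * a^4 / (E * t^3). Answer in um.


Step 1: Convert pressure to compatible units (E is in GPa, so P in GPa).
P = 21.4 kPa = 21.4e-6 GPa
Step 2: Compute numerator: 0.0138 * P * a^4.
a^4 = 844^4 = 507422576896
numerator = 0.0138 * 21.4e-6 * 507422576896 = 1.49852e+05
Step 3: Compute denominator: E * t^3 = 160 * 9^3 = 116640
Step 4: w0 = numerator / denominator = 1.49852e+05 / 116640 = 1.2847 um


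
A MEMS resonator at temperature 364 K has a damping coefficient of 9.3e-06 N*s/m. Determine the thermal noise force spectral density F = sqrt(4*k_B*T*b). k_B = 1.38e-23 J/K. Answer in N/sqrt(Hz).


Step 1: Compute 4 * k_B * T * b
= 4 * 1.38e-23 * 364 * 9.3e-06
= 1.8686e-25 N^2/Hz
Step 2: F_noise = sqrt(1.8686e-25)
F_noise = 4.32e-13 N/sqrt(Hz)


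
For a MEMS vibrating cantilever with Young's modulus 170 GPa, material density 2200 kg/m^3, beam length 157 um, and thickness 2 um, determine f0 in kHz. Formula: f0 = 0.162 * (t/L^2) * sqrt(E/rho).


Step 1: Convert units to SI.
t_SI = 2e-6 m, L_SI = 157e-6 m
Step 2: Calculate sqrt(E/rho).
sqrt(170e9 / 2200) = 8790.49 m/s
Step 3: Compute f0.
f0 = 0.162 * 2e-6 / (157e-6)^2 * 8790.49 = 115547.0 Hz = 115.55 kHz


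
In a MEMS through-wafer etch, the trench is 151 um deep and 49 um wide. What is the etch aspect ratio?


Step 1: AR = depth / width
Step 2: AR = 151 / 49
AR = 3.1


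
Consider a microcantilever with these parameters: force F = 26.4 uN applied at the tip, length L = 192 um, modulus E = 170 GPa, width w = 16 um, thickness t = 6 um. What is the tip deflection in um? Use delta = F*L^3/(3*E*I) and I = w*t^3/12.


Step 1: Calculate the second moment of area.
I = w * t^3 / 12 = 16 * 6^3 / 12 = 288.0 um^4
Step 2: Convert E to consistent units (1 GPa = 1000 uN/um^2).
E = 170 GPa = 170000 uN/um^2
Step 3: Calculate tip deflection.
delta = F * L^3 / (3 * E * I)
delta = 26.4 * 192^3 / (3 * 170000 * 288.0)
delta = 1.2722 um


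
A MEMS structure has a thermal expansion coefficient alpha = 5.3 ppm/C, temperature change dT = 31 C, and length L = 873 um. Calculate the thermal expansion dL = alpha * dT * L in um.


Step 1: Convert CTE: alpha = 5.3 ppm/C = 5.3e-6 /C
Step 2: dL = 5.3e-6 * 31 * 873
dL = 0.1434 um


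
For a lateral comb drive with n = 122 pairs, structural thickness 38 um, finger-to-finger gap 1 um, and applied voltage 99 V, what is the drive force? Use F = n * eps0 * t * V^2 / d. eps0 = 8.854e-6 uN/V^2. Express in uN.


Step 1: Parameters: n=122, eps0=8.854e-6 uN/V^2, t=38 um, V=99 V, d=1 um
Step 2: V^2 = 9801
Step 3: F = 122 * 8.854e-6 * 38 * 9801 / 1
F = 402.303 uN


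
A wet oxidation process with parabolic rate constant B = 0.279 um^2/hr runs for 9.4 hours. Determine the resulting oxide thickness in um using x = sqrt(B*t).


Step 1: Compute B*t = 0.279 * 9.4 = 2.6226
Step 2: x = sqrt(2.6226)
x = 1.619 um


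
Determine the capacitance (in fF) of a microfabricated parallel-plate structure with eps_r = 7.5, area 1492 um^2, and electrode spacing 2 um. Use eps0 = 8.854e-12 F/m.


Step 1: Convert area to m^2: A = 1492e-12 m^2
Step 2: Convert gap to m: d = 2e-6 m
Step 3: C = eps0 * eps_r * A / d
C = 8.854e-12 * 7.5 * 1492e-12 / 2e-6
Step 4: Convert to fF (multiply by 1e15).
C = 49.54 fF


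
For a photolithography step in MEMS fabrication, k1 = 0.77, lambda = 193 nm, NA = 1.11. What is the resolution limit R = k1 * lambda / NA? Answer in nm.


Step 1: Identify values: k1 = 0.77, lambda = 193 nm, NA = 1.11
Step 2: R = k1 * lambda / NA
R = 0.77 * 193 / 1.11
R = 133.9 nm


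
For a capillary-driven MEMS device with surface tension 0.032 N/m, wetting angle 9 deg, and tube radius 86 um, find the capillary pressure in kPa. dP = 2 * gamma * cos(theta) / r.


Step 1: cos(9 deg) = 0.9877
Step 2: Convert r to m: r = 86e-6 m
Step 3: dP = 2 * 0.032 * 0.9877 / 86e-6 = 735.0 Pa
Step 4: Convert Pa to kPa (divide by 1000).
dP = 0.74 kPa


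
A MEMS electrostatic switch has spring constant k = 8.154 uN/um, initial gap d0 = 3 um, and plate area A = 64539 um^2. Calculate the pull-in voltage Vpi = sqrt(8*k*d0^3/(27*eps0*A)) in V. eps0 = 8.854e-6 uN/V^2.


Step 1: Compute numerator: 8 * k * d0^3 = 8 * 8.154 * 3^3 = 1761.264
Step 2: Compute denominator: 27 * eps0 * A = 27 * 8.854e-6 * 64539 = 15.428564
Step 3: Vpi = sqrt(1761.264 / 15.428564)
Vpi = 10.68 V


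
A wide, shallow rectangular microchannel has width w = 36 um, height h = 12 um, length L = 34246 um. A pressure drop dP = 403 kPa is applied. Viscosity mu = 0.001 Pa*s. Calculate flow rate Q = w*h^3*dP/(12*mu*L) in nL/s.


Step 1: Convert all dimensions to SI (meters).
w = 36e-6 m, h = 12e-6 m, L = 34246e-6 m, dP = 403e3 Pa
Step 2: Q = w * h^3 * dP / (12 * mu * L)
Q = 36e-6 * (12e-6)^3 * 403e3 / (12 * 0.001 * 34246e-6) = 6.100426e-11 m^3/s
Step 3: Convert Q from m^3/s to nL/s (1 m^3 = 1e12 nL, so multiply by 1e12).
Q = 61.004 nL/s


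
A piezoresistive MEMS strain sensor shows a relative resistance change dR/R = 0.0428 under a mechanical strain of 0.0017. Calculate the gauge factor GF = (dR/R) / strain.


Step 1: Identify values.
dR/R = 0.0428, strain = 0.0017
Step 2: GF = (dR/R) / strain = 0.0428 / 0.0017
GF = 25.2


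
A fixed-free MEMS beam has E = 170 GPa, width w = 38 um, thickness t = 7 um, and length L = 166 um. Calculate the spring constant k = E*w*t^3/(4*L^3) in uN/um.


Step 1: Convert E to consistent units (1 GPa = 1000 uN/um^2).
E = 170 GPa = 170000 uN/um^2
Step 2: Compute t^3 = 7^3 = 343
Step 3: Compute L^3 = 166^3 = 4574296
Step 4: k = 170000 * 38 * 343 / (4 * 4574296)
k = 121.0995 uN/um


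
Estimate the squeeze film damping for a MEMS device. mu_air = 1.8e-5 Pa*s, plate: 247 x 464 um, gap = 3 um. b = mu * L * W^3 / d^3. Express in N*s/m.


Step 1: Convert to SI.
L = 247e-6 m, W = 464e-6 m, d = 3e-6 m
Step 2: W^3 = (464e-6)^3 = 9.99e-11 m^3
Step 3: d^3 = (3e-6)^3 = 2.70e-17 m^3
Step 4: b = 1.8e-5 * 247e-6 * 9.99e-11 / 2.70e-17
b = 1.64e-02 N*s/m


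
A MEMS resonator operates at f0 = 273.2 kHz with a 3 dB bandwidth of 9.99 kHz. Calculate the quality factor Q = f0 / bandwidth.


Step 1: Q = f0 / bandwidth
Step 2: Q = 273.2 / 9.99
Q = 27.3


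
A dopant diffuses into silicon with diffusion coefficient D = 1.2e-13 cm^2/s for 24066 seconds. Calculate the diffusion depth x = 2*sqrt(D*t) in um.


Step 1: Compute D*t = 1.2e-13 * 24066 = 2.88792e-09 cm^2
Step 2: sqrt(D*t) = 5.37394e-05 cm
Step 3: x = 2 * 5.37394e-05 cm = 1.074788e-04 cm
Step 4: Convert to um (1 cm = 1e4 um): x = 1.075 um


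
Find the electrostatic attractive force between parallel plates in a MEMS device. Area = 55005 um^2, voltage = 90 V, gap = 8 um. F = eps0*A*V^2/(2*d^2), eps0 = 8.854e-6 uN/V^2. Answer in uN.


Step 1: Identify parameters.
eps0 = 8.854e-6 uN/V^2, A = 55005 um^2, V = 90 V, d = 8 um
Step 2: Compute V^2 = 90^2 = 8100
Step 3: Compute d^2 = 8^2 = 64
Step 4: F = 0.5 * 8.854e-6 * 55005 * 8100 / 64
F = 30.819 uN
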